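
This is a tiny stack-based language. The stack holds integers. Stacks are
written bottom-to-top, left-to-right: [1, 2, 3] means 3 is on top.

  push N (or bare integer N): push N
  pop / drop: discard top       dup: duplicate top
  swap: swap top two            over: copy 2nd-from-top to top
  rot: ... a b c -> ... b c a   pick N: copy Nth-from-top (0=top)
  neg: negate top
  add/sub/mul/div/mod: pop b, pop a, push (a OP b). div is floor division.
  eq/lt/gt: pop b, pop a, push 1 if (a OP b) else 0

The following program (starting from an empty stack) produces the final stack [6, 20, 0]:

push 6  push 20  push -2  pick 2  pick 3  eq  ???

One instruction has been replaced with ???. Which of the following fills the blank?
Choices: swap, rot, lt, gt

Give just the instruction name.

Answer: gt

Derivation:
Stack before ???: [6, 20, -2, 1]
Stack after ???:  [6, 20, 0]
Checking each choice:
  swap: produces [6, 20, 1, -2]
  rot: produces [6, -2, 1, 20]
  lt: produces [6, 20, 1]
  gt: MATCH


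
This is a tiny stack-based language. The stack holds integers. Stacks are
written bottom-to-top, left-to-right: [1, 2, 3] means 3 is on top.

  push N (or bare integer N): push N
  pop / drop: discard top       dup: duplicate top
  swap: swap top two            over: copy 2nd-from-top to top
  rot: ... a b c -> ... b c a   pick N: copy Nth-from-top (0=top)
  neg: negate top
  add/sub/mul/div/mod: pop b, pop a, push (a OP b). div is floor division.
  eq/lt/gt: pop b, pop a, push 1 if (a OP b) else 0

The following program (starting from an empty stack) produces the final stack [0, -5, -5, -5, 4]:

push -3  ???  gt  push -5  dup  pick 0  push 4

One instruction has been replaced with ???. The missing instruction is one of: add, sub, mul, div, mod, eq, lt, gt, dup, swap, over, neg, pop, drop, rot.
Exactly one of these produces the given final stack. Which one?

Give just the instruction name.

Answer: dup

Derivation:
Stack before ???: [-3]
Stack after ???:  [-3, -3]
The instruction that transforms [-3] -> [-3, -3] is: dup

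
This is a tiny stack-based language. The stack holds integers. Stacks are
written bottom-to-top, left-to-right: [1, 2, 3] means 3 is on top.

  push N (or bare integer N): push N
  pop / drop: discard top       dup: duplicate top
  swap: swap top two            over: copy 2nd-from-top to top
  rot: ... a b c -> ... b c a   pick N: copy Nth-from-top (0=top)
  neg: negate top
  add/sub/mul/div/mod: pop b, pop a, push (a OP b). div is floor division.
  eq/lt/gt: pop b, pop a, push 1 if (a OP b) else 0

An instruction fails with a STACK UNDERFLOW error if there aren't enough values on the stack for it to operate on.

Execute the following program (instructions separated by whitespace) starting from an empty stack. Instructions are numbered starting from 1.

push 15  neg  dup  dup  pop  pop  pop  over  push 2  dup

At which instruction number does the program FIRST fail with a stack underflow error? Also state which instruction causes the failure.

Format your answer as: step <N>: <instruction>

Answer: step 8: over

Derivation:
Step 1 ('push 15'): stack = [15], depth = 1
Step 2 ('neg'): stack = [-15], depth = 1
Step 3 ('dup'): stack = [-15, -15], depth = 2
Step 4 ('dup'): stack = [-15, -15, -15], depth = 3
Step 5 ('pop'): stack = [-15, -15], depth = 2
Step 6 ('pop'): stack = [-15], depth = 1
Step 7 ('pop'): stack = [], depth = 0
Step 8 ('over'): needs 2 value(s) but depth is 0 — STACK UNDERFLOW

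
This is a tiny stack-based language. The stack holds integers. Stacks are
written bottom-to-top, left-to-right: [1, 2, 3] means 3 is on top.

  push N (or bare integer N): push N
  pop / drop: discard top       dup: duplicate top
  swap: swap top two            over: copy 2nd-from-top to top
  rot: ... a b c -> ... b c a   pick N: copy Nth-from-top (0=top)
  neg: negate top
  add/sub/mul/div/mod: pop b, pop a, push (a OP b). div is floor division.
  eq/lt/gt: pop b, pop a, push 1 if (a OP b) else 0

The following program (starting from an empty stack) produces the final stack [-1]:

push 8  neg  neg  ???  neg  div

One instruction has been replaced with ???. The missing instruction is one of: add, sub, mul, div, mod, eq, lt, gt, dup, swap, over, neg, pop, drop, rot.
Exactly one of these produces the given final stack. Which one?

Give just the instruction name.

Answer: dup

Derivation:
Stack before ???: [8]
Stack after ???:  [8, 8]
The instruction that transforms [8] -> [8, 8] is: dup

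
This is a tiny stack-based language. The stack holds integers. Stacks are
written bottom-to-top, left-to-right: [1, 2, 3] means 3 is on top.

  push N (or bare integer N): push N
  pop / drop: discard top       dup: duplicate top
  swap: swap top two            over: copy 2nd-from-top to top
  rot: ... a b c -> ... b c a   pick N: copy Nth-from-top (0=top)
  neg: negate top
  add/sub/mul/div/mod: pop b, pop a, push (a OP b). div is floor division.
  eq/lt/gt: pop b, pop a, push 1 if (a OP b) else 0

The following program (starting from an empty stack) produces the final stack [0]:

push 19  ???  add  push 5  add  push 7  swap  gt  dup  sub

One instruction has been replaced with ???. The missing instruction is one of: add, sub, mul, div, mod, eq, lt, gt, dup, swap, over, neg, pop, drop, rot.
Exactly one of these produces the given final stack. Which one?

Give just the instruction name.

Stack before ???: [19]
Stack after ???:  [19, 19]
The instruction that transforms [19] -> [19, 19] is: dup

Answer: dup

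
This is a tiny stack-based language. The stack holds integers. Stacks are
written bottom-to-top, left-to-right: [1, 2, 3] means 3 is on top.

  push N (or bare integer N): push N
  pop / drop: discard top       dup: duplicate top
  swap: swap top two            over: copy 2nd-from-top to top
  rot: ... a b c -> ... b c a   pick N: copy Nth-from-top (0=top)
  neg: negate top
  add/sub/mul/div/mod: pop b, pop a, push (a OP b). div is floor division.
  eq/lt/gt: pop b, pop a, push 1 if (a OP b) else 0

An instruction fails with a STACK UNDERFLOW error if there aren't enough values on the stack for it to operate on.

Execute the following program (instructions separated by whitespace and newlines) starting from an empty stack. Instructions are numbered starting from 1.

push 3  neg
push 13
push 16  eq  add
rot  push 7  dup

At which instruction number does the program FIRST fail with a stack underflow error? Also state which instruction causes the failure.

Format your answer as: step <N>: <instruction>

Step 1 ('push 3'): stack = [3], depth = 1
Step 2 ('neg'): stack = [-3], depth = 1
Step 3 ('push 13'): stack = [-3, 13], depth = 2
Step 4 ('push 16'): stack = [-3, 13, 16], depth = 3
Step 5 ('eq'): stack = [-3, 0], depth = 2
Step 6 ('add'): stack = [-3], depth = 1
Step 7 ('rot'): needs 3 value(s) but depth is 1 — STACK UNDERFLOW

Answer: step 7: rot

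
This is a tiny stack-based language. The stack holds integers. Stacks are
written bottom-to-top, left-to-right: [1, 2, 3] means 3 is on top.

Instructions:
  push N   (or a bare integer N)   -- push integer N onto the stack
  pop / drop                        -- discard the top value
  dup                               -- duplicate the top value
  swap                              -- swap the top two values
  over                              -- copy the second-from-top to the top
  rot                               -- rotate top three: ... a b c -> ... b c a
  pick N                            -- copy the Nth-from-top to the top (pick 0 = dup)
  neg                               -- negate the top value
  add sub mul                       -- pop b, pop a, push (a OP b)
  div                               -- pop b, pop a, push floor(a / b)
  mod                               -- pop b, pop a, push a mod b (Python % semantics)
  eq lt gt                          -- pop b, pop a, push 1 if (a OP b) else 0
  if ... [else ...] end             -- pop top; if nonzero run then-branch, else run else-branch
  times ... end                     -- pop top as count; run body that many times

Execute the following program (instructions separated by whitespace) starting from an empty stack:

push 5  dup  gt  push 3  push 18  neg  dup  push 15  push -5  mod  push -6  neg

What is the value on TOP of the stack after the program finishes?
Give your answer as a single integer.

Answer: 6

Derivation:
After 'push 5': [5]
After 'dup': [5, 5]
After 'gt': [0]
After 'push 3': [0, 3]
After 'push 18': [0, 3, 18]
After 'neg': [0, 3, -18]
After 'dup': [0, 3, -18, -18]
After 'push 15': [0, 3, -18, -18, 15]
After 'push -5': [0, 3, -18, -18, 15, -5]
After 'mod': [0, 3, -18, -18, 0]
After 'push -6': [0, 3, -18, -18, 0, -6]
After 'neg': [0, 3, -18, -18, 0, 6]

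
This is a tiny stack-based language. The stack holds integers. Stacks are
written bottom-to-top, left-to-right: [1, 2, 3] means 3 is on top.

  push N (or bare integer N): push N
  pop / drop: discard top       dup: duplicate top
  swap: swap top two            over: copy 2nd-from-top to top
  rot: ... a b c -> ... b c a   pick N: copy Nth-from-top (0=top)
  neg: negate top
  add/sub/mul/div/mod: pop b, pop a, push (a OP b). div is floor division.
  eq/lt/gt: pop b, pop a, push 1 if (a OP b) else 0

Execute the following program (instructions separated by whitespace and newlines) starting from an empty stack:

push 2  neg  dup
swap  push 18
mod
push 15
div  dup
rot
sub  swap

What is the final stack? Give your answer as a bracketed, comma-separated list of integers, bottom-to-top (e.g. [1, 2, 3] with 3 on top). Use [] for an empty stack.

After 'push 2': [2]
After 'neg': [-2]
After 'dup': [-2, -2]
After 'swap': [-2, -2]
After 'push 18': [-2, -2, 18]
After 'mod': [-2, 16]
After 'push 15': [-2, 16, 15]
After 'div': [-2, 1]
After 'dup': [-2, 1, 1]
After 'rot': [1, 1, -2]
After 'sub': [1, 3]
After 'swap': [3, 1]

Answer: [3, 1]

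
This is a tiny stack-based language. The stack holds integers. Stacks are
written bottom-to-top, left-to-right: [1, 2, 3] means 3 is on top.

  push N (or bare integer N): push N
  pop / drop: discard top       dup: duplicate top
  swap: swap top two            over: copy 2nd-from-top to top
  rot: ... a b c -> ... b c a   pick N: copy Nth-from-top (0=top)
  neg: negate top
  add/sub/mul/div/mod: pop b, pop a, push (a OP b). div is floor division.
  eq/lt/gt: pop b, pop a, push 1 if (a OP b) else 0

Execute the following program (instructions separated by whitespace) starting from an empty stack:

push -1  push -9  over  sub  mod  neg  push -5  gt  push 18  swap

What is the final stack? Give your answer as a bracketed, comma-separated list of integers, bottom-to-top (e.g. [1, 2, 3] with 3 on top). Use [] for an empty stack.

Answer: [18, 1]

Derivation:
After 'push -1': [-1]
After 'push -9': [-1, -9]
After 'over': [-1, -9, -1]
After 'sub': [-1, -8]
After 'mod': [-1]
After 'neg': [1]
After 'push -5': [1, -5]
After 'gt': [1]
After 'push 18': [1, 18]
After 'swap': [18, 1]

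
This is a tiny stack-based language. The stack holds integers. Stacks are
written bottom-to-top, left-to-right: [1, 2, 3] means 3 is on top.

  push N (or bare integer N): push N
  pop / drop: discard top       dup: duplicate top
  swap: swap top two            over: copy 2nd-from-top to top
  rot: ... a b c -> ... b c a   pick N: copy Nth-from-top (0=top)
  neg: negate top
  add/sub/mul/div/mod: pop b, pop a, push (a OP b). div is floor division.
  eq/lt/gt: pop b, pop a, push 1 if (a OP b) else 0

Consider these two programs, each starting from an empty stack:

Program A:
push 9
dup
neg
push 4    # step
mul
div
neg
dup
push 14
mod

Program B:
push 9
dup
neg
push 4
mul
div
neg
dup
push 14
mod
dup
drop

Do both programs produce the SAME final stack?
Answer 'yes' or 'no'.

Program A trace:
  After 'push 9': [9]
  After 'dup': [9, 9]
  After 'neg': [9, -9]
  After 'push 4': [9, -9, 4]
  After 'mul': [9, -36]
  After 'div': [-1]
  After 'neg': [1]
  After 'dup': [1, 1]
  After 'push 14': [1, 1, 14]
  After 'mod': [1, 1]
Program A final stack: [1, 1]

Program B trace:
  After 'push 9': [9]
  After 'dup': [9, 9]
  After 'neg': [9, -9]
  After 'push 4': [9, -9, 4]
  After 'mul': [9, -36]
  After 'div': [-1]
  After 'neg': [1]
  After 'dup': [1, 1]
  After 'push 14': [1, 1, 14]
  After 'mod': [1, 1]
  After 'dup': [1, 1, 1]
  After 'drop': [1, 1]
Program B final stack: [1, 1]
Same: yes

Answer: yes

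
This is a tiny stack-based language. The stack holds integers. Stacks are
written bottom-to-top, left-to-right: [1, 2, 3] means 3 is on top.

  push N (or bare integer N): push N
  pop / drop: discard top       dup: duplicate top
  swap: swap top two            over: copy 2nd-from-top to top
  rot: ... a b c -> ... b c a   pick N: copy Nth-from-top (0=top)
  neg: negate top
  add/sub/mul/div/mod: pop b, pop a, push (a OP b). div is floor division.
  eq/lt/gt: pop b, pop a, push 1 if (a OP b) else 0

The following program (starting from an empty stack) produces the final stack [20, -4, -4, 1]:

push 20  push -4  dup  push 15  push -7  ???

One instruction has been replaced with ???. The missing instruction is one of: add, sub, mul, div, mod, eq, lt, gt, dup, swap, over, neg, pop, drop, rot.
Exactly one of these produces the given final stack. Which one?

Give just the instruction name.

Answer: gt

Derivation:
Stack before ???: [20, -4, -4, 15, -7]
Stack after ???:  [20, -4, -4, 1]
The instruction that transforms [20, -4, -4, 15, -7] -> [20, -4, -4, 1] is: gt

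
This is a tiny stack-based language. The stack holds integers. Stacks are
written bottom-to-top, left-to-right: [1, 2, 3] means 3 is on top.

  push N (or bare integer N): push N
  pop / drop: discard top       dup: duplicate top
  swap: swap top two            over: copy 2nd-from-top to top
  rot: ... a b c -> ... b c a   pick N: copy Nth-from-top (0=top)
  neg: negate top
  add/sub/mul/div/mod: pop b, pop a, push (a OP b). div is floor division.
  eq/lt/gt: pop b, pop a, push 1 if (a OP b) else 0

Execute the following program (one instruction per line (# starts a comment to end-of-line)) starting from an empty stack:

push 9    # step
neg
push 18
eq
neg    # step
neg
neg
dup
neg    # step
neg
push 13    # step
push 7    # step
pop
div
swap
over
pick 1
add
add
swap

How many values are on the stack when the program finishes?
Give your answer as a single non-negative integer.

Answer: 2

Derivation:
After 'push 9': stack = [9] (depth 1)
After 'neg': stack = [-9] (depth 1)
After 'push 18': stack = [-9, 18] (depth 2)
After 'eq': stack = [0] (depth 1)
After 'neg': stack = [0] (depth 1)
After 'neg': stack = [0] (depth 1)
After 'neg': stack = [0] (depth 1)
After 'dup': stack = [0, 0] (depth 2)
After 'neg': stack = [0, 0] (depth 2)
After 'neg': stack = [0, 0] (depth 2)
After 'push 13': stack = [0, 0, 13] (depth 3)
After 'push 7': stack = [0, 0, 13, 7] (depth 4)
After 'pop': stack = [0, 0, 13] (depth 3)
After 'div': stack = [0, 0] (depth 2)
After 'swap': stack = [0, 0] (depth 2)
After 'over': stack = [0, 0, 0] (depth 3)
After 'pick 1': stack = [0, 0, 0, 0] (depth 4)
After 'add': stack = [0, 0, 0] (depth 3)
After 'add': stack = [0, 0] (depth 2)
After 'swap': stack = [0, 0] (depth 2)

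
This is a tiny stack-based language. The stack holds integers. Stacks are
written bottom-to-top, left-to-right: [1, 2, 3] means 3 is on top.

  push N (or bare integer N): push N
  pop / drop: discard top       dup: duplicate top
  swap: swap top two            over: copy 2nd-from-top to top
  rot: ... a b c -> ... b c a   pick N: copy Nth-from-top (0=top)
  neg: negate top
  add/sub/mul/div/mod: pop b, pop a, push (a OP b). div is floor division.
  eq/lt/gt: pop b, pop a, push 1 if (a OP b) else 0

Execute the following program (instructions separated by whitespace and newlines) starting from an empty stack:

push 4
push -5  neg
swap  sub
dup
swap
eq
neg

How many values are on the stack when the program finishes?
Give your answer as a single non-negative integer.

After 'push 4': stack = [4] (depth 1)
After 'push -5': stack = [4, -5] (depth 2)
After 'neg': stack = [4, 5] (depth 2)
After 'swap': stack = [5, 4] (depth 2)
After 'sub': stack = [1] (depth 1)
After 'dup': stack = [1, 1] (depth 2)
After 'swap': stack = [1, 1] (depth 2)
After 'eq': stack = [1] (depth 1)
After 'neg': stack = [-1] (depth 1)

Answer: 1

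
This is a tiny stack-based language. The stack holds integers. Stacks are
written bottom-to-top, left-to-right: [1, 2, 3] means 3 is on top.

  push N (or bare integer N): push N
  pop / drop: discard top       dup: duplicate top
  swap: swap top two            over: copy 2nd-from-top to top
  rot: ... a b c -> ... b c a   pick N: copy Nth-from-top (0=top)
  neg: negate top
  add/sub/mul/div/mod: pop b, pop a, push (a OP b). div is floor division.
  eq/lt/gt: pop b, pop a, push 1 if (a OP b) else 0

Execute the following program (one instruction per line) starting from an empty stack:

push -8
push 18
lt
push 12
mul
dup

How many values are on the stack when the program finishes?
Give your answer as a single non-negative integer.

Answer: 2

Derivation:
After 'push -8': stack = [-8] (depth 1)
After 'push 18': stack = [-8, 18] (depth 2)
After 'lt': stack = [1] (depth 1)
After 'push 12': stack = [1, 12] (depth 2)
After 'mul': stack = [12] (depth 1)
After 'dup': stack = [12, 12] (depth 2)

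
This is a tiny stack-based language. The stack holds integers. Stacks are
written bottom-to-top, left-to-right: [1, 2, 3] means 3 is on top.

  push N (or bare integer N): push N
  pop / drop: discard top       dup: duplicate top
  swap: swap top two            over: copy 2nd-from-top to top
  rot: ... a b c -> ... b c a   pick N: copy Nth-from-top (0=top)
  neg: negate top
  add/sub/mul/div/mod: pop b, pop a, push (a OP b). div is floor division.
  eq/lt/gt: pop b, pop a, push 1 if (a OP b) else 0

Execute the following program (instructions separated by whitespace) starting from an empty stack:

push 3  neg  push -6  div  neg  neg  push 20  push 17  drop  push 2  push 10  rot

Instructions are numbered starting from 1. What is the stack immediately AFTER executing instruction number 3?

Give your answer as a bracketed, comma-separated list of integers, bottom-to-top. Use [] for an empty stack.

Step 1 ('push 3'): [3]
Step 2 ('neg'): [-3]
Step 3 ('push -6'): [-3, -6]

Answer: [-3, -6]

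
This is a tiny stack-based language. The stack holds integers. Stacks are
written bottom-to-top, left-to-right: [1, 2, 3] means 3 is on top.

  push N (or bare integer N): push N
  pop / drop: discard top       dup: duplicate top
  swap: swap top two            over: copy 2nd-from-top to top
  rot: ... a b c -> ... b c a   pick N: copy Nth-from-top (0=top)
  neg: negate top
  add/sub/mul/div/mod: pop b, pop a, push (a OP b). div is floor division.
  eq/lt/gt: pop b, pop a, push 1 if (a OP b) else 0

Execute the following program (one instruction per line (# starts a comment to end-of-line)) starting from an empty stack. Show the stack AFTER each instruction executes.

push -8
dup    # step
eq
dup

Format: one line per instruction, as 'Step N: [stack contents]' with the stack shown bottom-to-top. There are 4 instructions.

Step 1: [-8]
Step 2: [-8, -8]
Step 3: [1]
Step 4: [1, 1]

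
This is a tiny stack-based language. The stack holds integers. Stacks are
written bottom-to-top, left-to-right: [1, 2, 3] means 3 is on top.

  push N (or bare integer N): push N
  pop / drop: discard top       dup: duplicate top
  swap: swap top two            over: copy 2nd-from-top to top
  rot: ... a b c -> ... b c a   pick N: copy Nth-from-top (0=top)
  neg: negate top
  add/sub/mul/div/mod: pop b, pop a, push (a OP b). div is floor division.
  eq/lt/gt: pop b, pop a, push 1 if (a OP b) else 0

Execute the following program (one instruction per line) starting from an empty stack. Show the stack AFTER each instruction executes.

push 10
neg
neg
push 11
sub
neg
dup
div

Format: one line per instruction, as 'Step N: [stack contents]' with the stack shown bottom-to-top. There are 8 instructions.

Step 1: [10]
Step 2: [-10]
Step 3: [10]
Step 4: [10, 11]
Step 5: [-1]
Step 6: [1]
Step 7: [1, 1]
Step 8: [1]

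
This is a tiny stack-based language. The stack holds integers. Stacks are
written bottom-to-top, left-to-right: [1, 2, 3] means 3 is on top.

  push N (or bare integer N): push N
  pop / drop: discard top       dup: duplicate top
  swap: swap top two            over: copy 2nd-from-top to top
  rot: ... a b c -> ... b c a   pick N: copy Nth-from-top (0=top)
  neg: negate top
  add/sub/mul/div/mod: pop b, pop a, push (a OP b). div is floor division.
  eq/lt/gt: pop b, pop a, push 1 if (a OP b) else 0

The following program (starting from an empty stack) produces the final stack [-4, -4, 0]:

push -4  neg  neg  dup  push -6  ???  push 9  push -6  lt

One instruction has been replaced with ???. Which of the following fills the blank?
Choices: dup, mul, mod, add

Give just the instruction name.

Stack before ???: [-4, -4, -6]
Stack after ???:  [-4, -4]
Checking each choice:
  dup: produces [-4, -4, -6, -6, 0]
  mul: produces [-4, 24, 0]
  mod: MATCH
  add: produces [-4, -10, 0]


Answer: mod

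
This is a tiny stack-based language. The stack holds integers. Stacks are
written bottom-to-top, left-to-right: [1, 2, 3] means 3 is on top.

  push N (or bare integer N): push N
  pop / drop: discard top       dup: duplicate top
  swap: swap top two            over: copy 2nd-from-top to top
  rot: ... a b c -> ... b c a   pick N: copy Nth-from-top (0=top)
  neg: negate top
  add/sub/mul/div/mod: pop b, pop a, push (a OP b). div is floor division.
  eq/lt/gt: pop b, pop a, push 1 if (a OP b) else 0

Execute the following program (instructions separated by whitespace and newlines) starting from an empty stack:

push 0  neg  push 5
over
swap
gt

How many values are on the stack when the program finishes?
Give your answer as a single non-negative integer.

After 'push 0': stack = [0] (depth 1)
After 'neg': stack = [0] (depth 1)
After 'push 5': stack = [0, 5] (depth 2)
After 'over': stack = [0, 5, 0] (depth 3)
After 'swap': stack = [0, 0, 5] (depth 3)
After 'gt': stack = [0, 0] (depth 2)

Answer: 2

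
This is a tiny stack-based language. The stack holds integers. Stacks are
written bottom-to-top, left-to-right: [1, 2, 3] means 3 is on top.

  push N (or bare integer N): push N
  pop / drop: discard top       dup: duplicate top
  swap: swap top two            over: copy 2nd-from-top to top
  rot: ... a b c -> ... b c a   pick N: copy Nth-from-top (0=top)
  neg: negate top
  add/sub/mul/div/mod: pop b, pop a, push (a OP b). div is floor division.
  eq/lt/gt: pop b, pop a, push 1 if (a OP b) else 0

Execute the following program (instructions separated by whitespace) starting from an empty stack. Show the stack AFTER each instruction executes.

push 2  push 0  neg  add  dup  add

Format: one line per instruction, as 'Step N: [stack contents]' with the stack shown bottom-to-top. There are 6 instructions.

Step 1: [2]
Step 2: [2, 0]
Step 3: [2, 0]
Step 4: [2]
Step 5: [2, 2]
Step 6: [4]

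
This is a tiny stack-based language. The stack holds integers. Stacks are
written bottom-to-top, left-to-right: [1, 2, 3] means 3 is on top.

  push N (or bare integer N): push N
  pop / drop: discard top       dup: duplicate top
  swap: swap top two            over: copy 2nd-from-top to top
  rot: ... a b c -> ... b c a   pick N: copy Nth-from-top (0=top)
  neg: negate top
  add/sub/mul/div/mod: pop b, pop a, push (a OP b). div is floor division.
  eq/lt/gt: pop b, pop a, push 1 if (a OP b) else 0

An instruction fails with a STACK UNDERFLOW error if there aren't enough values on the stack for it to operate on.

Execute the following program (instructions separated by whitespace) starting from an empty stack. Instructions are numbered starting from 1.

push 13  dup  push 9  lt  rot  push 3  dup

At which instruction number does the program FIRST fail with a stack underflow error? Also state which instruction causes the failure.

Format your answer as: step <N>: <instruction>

Answer: step 5: rot

Derivation:
Step 1 ('push 13'): stack = [13], depth = 1
Step 2 ('dup'): stack = [13, 13], depth = 2
Step 3 ('push 9'): stack = [13, 13, 9], depth = 3
Step 4 ('lt'): stack = [13, 0], depth = 2
Step 5 ('rot'): needs 3 value(s) but depth is 2 — STACK UNDERFLOW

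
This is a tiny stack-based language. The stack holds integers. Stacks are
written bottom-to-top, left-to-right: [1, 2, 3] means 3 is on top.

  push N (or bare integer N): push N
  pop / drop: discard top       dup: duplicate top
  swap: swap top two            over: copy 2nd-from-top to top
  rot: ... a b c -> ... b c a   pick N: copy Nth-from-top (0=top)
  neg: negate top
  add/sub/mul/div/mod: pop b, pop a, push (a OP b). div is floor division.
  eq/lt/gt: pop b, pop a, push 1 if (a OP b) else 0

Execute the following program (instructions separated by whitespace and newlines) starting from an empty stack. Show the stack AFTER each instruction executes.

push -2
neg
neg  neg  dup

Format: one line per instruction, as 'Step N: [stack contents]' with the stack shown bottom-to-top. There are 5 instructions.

Step 1: [-2]
Step 2: [2]
Step 3: [-2]
Step 4: [2]
Step 5: [2, 2]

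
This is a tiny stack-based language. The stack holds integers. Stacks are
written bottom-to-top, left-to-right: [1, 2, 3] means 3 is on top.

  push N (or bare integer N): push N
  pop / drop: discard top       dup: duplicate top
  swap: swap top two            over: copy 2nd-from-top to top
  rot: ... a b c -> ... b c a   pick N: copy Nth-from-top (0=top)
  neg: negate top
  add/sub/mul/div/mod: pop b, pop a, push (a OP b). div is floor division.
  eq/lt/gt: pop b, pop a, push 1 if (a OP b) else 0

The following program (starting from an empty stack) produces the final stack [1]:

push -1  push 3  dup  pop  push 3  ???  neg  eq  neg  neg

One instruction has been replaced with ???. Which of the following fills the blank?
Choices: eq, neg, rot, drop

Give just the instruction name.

Stack before ???: [-1, 3, 3]
Stack after ???:  [-1, 1]
Checking each choice:
  eq: MATCH
  neg: produces [-1, 1]
  rot: produces [3, 0]
  drop: produces [0]


Answer: eq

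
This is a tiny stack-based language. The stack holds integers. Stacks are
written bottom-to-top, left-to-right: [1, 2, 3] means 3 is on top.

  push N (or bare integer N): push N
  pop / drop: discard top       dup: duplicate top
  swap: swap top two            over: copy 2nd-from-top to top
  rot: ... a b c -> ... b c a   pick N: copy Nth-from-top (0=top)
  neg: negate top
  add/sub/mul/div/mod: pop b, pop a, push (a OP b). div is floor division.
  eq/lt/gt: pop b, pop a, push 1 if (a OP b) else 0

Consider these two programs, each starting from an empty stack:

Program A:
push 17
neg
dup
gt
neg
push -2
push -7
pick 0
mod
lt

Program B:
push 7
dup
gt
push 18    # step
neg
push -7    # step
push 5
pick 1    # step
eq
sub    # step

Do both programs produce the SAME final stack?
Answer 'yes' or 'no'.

Program A trace:
  After 'push 17': [17]
  After 'neg': [-17]
  After 'dup': [-17, -17]
  After 'gt': [0]
  After 'neg': [0]
  After 'push -2': [0, -2]
  After 'push -7': [0, -2, -7]
  After 'pick 0': [0, -2, -7, -7]
  After 'mod': [0, -2, 0]
  After 'lt': [0, 1]
Program A final stack: [0, 1]

Program B trace:
  After 'push 7': [7]
  After 'dup': [7, 7]
  After 'gt': [0]
  After 'push 18': [0, 18]
  After 'neg': [0, -18]
  After 'push -7': [0, -18, -7]
  After 'push 5': [0, -18, -7, 5]
  After 'pick 1': [0, -18, -7, 5, -7]
  After 'eq': [0, -18, -7, 0]
  After 'sub': [0, -18, -7]
Program B final stack: [0, -18, -7]
Same: no

Answer: no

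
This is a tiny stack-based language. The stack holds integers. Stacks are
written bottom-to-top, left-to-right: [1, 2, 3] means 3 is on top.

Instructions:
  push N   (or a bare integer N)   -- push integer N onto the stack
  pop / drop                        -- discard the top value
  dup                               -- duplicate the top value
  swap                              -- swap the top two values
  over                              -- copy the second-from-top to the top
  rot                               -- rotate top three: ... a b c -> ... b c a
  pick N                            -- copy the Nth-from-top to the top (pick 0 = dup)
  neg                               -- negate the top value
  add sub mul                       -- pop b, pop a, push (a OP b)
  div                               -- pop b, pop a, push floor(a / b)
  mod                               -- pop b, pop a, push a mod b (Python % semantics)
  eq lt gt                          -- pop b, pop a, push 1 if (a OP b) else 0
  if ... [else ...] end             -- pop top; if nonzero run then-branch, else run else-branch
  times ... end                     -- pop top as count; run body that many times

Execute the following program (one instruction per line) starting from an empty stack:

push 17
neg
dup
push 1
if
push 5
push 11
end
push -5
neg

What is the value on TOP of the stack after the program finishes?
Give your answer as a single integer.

Answer: 5

Derivation:
After 'push 17': [17]
After 'neg': [-17]
After 'dup': [-17, -17]
After 'push 1': [-17, -17, 1]
After 'if': [-17, -17]
After 'push 5': [-17, -17, 5]
After 'push 11': [-17, -17, 5, 11]
After 'push -5': [-17, -17, 5, 11, -5]
After 'neg': [-17, -17, 5, 11, 5]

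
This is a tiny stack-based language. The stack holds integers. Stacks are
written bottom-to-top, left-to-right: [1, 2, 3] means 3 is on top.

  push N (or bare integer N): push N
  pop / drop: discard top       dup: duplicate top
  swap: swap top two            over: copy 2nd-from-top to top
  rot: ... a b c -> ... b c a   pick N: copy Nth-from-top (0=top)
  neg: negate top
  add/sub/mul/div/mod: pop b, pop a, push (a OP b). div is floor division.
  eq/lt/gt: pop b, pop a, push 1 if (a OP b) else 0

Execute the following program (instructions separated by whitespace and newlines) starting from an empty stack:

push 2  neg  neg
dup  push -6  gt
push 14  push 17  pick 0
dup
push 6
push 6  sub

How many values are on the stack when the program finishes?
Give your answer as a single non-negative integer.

Answer: 7

Derivation:
After 'push 2': stack = [2] (depth 1)
After 'neg': stack = [-2] (depth 1)
After 'neg': stack = [2] (depth 1)
After 'dup': stack = [2, 2] (depth 2)
After 'push -6': stack = [2, 2, -6] (depth 3)
After 'gt': stack = [2, 1] (depth 2)
After 'push 14': stack = [2, 1, 14] (depth 3)
After 'push 17': stack = [2, 1, 14, 17] (depth 4)
After 'pick 0': stack = [2, 1, 14, 17, 17] (depth 5)
After 'dup': stack = [2, 1, 14, 17, 17, 17] (depth 6)
After 'push 6': stack = [2, 1, 14, 17, 17, 17, 6] (depth 7)
After 'push 6': stack = [2, 1, 14, 17, 17, 17, 6, 6] (depth 8)
After 'sub': stack = [2, 1, 14, 17, 17, 17, 0] (depth 7)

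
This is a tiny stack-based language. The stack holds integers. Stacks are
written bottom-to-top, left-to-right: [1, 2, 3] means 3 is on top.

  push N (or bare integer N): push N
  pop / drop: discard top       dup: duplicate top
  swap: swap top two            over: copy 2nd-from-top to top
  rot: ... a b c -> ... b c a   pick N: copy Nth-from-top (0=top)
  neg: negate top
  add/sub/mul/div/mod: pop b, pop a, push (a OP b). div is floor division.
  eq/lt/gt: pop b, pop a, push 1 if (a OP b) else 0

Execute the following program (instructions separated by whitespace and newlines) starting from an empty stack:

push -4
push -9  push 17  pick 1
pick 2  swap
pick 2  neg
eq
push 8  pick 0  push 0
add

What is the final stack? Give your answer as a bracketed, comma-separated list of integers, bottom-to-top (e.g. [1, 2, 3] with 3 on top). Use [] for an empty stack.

Answer: [-4, -9, 17, -9, 0, 8, 8]

Derivation:
After 'push -4': [-4]
After 'push -9': [-4, -9]
After 'push 17': [-4, -9, 17]
After 'pick 1': [-4, -9, 17, -9]
After 'pick 2': [-4, -9, 17, -9, -9]
After 'swap': [-4, -9, 17, -9, -9]
After 'pick 2': [-4, -9, 17, -9, -9, 17]
After 'neg': [-4, -9, 17, -9, -9, -17]
After 'eq': [-4, -9, 17, -9, 0]
After 'push 8': [-4, -9, 17, -9, 0, 8]
After 'pick 0': [-4, -9, 17, -9, 0, 8, 8]
After 'push 0': [-4, -9, 17, -9, 0, 8, 8, 0]
After 'add': [-4, -9, 17, -9, 0, 8, 8]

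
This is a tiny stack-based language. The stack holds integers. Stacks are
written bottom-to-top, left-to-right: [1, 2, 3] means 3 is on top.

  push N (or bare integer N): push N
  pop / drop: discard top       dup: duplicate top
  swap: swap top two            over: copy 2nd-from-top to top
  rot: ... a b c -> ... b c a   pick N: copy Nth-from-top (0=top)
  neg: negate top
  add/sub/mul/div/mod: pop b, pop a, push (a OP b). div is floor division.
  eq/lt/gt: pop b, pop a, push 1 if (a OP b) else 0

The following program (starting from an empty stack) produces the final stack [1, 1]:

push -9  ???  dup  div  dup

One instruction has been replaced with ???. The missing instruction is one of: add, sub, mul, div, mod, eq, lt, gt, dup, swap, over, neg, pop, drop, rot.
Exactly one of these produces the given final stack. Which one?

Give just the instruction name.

Answer: neg

Derivation:
Stack before ???: [-9]
Stack after ???:  [9]
The instruction that transforms [-9] -> [9] is: neg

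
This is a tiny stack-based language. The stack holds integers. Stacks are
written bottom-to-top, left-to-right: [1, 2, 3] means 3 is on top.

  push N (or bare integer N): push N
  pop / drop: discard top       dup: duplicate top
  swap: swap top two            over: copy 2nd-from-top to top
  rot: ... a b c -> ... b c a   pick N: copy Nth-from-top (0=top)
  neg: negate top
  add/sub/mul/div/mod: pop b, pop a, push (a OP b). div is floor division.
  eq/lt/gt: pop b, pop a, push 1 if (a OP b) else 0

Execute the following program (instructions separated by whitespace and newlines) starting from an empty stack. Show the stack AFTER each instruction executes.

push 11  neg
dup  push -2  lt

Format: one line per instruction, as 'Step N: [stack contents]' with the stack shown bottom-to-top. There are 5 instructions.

Step 1: [11]
Step 2: [-11]
Step 3: [-11, -11]
Step 4: [-11, -11, -2]
Step 5: [-11, 1]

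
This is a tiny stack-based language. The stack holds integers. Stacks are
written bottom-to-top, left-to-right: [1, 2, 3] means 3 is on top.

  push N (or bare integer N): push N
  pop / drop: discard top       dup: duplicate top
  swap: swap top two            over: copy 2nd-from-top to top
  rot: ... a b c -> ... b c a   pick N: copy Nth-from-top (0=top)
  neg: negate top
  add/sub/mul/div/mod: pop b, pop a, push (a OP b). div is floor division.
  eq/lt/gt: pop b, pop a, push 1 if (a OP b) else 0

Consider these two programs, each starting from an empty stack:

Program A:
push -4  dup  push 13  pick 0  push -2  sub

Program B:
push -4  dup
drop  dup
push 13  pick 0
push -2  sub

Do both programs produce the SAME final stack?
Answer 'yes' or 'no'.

Answer: yes

Derivation:
Program A trace:
  After 'push -4': [-4]
  After 'dup': [-4, -4]
  After 'push 13': [-4, -4, 13]
  After 'pick 0': [-4, -4, 13, 13]
  After 'push -2': [-4, -4, 13, 13, -2]
  After 'sub': [-4, -4, 13, 15]
Program A final stack: [-4, -4, 13, 15]

Program B trace:
  After 'push -4': [-4]
  After 'dup': [-4, -4]
  After 'drop': [-4]
  After 'dup': [-4, -4]
  After 'push 13': [-4, -4, 13]
  After 'pick 0': [-4, -4, 13, 13]
  After 'push -2': [-4, -4, 13, 13, -2]
  After 'sub': [-4, -4, 13, 15]
Program B final stack: [-4, -4, 13, 15]
Same: yes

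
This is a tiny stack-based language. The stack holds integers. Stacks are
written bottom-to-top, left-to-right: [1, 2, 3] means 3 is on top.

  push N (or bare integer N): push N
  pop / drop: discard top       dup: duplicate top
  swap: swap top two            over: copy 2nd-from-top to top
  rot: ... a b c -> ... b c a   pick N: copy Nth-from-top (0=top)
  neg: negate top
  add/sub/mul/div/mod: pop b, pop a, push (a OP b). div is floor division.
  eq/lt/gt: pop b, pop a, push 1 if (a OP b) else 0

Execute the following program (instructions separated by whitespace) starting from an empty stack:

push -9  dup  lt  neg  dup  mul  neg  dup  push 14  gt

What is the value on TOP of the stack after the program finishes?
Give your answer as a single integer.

Answer: 0

Derivation:
After 'push -9': [-9]
After 'dup': [-9, -9]
After 'lt': [0]
After 'neg': [0]
After 'dup': [0, 0]
After 'mul': [0]
After 'neg': [0]
After 'dup': [0, 0]
After 'push 14': [0, 0, 14]
After 'gt': [0, 0]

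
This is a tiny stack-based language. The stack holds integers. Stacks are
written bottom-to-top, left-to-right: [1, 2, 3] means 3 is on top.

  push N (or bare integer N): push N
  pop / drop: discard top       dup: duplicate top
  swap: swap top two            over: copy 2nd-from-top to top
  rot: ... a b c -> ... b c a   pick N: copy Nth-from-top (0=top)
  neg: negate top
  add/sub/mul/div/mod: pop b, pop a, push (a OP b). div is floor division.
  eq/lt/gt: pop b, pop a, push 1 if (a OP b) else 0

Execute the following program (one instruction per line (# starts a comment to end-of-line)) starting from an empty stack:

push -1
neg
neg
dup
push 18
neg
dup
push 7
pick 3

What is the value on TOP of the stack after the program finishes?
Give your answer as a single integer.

Answer: -1

Derivation:
After 'push -1': [-1]
After 'neg': [1]
After 'neg': [-1]
After 'dup': [-1, -1]
After 'push 18': [-1, -1, 18]
After 'neg': [-1, -1, -18]
After 'dup': [-1, -1, -18, -18]
After 'push 7': [-1, -1, -18, -18, 7]
After 'pick 3': [-1, -1, -18, -18, 7, -1]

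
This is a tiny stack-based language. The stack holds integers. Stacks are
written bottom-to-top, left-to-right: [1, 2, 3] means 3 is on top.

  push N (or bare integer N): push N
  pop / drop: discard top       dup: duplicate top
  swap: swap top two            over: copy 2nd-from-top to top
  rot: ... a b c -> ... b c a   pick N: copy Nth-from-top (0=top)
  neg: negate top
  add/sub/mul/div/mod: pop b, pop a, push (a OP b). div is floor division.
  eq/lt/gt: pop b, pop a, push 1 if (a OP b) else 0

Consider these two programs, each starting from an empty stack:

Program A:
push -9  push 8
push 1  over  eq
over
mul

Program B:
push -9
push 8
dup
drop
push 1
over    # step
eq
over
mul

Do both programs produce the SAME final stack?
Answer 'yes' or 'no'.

Answer: yes

Derivation:
Program A trace:
  After 'push -9': [-9]
  After 'push 8': [-9, 8]
  After 'push 1': [-9, 8, 1]
  After 'over': [-9, 8, 1, 8]
  After 'eq': [-9, 8, 0]
  After 'over': [-9, 8, 0, 8]
  After 'mul': [-9, 8, 0]
Program A final stack: [-9, 8, 0]

Program B trace:
  After 'push -9': [-9]
  After 'push 8': [-9, 8]
  After 'dup': [-9, 8, 8]
  After 'drop': [-9, 8]
  After 'push 1': [-9, 8, 1]
  After 'over': [-9, 8, 1, 8]
  After 'eq': [-9, 8, 0]
  After 'over': [-9, 8, 0, 8]
  After 'mul': [-9, 8, 0]
Program B final stack: [-9, 8, 0]
Same: yes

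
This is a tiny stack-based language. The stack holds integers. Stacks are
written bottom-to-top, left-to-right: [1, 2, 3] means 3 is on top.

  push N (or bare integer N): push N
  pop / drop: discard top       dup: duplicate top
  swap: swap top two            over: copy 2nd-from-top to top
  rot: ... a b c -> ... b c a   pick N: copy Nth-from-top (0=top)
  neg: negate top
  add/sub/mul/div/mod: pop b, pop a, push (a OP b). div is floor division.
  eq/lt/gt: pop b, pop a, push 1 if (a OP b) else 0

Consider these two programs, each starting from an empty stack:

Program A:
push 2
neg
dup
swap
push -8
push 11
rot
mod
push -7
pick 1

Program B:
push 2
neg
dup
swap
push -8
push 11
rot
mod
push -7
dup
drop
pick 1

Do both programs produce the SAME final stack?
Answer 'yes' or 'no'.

Program A trace:
  After 'push 2': [2]
  After 'neg': [-2]
  After 'dup': [-2, -2]
  After 'swap': [-2, -2]
  After 'push -8': [-2, -2, -8]
  After 'push 11': [-2, -2, -8, 11]
  After 'rot': [-2, -8, 11, -2]
  After 'mod': [-2, -8, -1]
  After 'push -7': [-2, -8, -1, -7]
  After 'pick 1': [-2, -8, -1, -7, -1]
Program A final stack: [-2, -8, -1, -7, -1]

Program B trace:
  After 'push 2': [2]
  After 'neg': [-2]
  After 'dup': [-2, -2]
  After 'swap': [-2, -2]
  After 'push -8': [-2, -2, -8]
  After 'push 11': [-2, -2, -8, 11]
  After 'rot': [-2, -8, 11, -2]
  After 'mod': [-2, -8, -1]
  After 'push -7': [-2, -8, -1, -7]
  After 'dup': [-2, -8, -1, -7, -7]
  After 'drop': [-2, -8, -1, -7]
  After 'pick 1': [-2, -8, -1, -7, -1]
Program B final stack: [-2, -8, -1, -7, -1]
Same: yes

Answer: yes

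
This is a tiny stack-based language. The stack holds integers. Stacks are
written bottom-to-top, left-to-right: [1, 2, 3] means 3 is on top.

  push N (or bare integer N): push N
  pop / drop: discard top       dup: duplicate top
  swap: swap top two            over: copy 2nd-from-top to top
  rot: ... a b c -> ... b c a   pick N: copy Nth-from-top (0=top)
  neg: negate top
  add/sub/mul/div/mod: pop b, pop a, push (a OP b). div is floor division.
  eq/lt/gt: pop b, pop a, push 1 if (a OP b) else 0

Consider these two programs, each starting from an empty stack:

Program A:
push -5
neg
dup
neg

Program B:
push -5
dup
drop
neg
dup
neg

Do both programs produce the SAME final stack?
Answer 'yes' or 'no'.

Program A trace:
  After 'push -5': [-5]
  After 'neg': [5]
  After 'dup': [5, 5]
  After 'neg': [5, -5]
Program A final stack: [5, -5]

Program B trace:
  After 'push -5': [-5]
  After 'dup': [-5, -5]
  After 'drop': [-5]
  After 'neg': [5]
  After 'dup': [5, 5]
  After 'neg': [5, -5]
Program B final stack: [5, -5]
Same: yes

Answer: yes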